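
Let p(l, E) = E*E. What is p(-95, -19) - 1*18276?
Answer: -17915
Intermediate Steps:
p(l, E) = E²
p(-95, -19) - 1*18276 = (-19)² - 1*18276 = 361 - 18276 = -17915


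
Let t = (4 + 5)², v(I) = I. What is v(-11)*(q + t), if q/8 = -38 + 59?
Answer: -2739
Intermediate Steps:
q = 168 (q = 8*(-38 + 59) = 8*21 = 168)
t = 81 (t = 9² = 81)
v(-11)*(q + t) = -11*(168 + 81) = -11*249 = -2739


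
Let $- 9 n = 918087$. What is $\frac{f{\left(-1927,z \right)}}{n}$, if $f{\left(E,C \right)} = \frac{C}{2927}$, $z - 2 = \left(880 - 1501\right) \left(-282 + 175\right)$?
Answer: $- \frac{199347}{895746883} \approx -0.00022255$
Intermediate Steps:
$n = - \frac{306029}{3}$ ($n = \left(- \frac{1}{9}\right) 918087 = - \frac{306029}{3} \approx -1.0201 \cdot 10^{5}$)
$z = 66449$ ($z = 2 + \left(880 - 1501\right) \left(-282 + 175\right) = 2 - -66447 = 2 + 66447 = 66449$)
$f{\left(E,C \right)} = \frac{C}{2927}$ ($f{\left(E,C \right)} = C \frac{1}{2927} = \frac{C}{2927}$)
$\frac{f{\left(-1927,z \right)}}{n} = \frac{\frac{1}{2927} \cdot 66449}{- \frac{306029}{3}} = \frac{66449}{2927} \left(- \frac{3}{306029}\right) = - \frac{199347}{895746883}$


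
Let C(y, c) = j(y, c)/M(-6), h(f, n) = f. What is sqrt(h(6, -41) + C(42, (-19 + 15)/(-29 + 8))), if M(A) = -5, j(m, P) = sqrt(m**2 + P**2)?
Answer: sqrt(66150 - 210*sqrt(194485))/105 ≈ 1.5492*I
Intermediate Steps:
j(m, P) = sqrt(P**2 + m**2)
C(y, c) = -sqrt(c**2 + y**2)/5 (C(y, c) = sqrt(c**2 + y**2)/(-5) = sqrt(c**2 + y**2)*(-1/5) = -sqrt(c**2 + y**2)/5)
sqrt(h(6, -41) + C(42, (-19 + 15)/(-29 + 8))) = sqrt(6 - sqrt(((-19 + 15)/(-29 + 8))**2 + 42**2)/5) = sqrt(6 - sqrt((-4/(-21))**2 + 1764)/5) = sqrt(6 - sqrt((-4*(-1/21))**2 + 1764)/5) = sqrt(6 - sqrt((4/21)**2 + 1764)/5) = sqrt(6 - sqrt(16/441 + 1764)/5) = sqrt(6 - 2*sqrt(194485)/105)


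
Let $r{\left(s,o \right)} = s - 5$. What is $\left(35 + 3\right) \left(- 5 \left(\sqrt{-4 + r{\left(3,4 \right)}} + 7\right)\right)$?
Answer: $-1330 - 190 i \sqrt{6} \approx -1330.0 - 465.4 i$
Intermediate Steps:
$r{\left(s,o \right)} = -5 + s$ ($r{\left(s,o \right)} = s - 5 = -5 + s$)
$\left(35 + 3\right) \left(- 5 \left(\sqrt{-4 + r{\left(3,4 \right)}} + 7\right)\right) = \left(35 + 3\right) \left(- 5 \left(\sqrt{-4 + \left(-5 + 3\right)} + 7\right)\right) = 38 \left(- 5 \left(\sqrt{-4 - 2} + 7\right)\right) = 38 \left(- 5 \left(\sqrt{-6} + 7\right)\right) = 38 \left(- 5 \left(i \sqrt{6} + 7\right)\right) = 38 \left(- 5 \left(7 + i \sqrt{6}\right)\right) = 38 \left(-35 - 5 i \sqrt{6}\right) = -1330 - 190 i \sqrt{6}$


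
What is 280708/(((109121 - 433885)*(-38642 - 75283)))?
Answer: 70177/9249684675 ≈ 7.5870e-6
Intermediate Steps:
280708/(((109121 - 433885)*(-38642 - 75283))) = 280708/((-324764*(-113925))) = 280708/36998738700 = 280708*(1/36998738700) = 70177/9249684675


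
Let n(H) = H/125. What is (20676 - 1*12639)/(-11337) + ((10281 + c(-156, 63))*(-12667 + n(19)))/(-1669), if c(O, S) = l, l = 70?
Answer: 61934673649349/788393875 ≈ 78558.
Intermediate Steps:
n(H) = H/125 (n(H) = H*(1/125) = H/125)
c(O, S) = 70
(20676 - 1*12639)/(-11337) + ((10281 + c(-156, 63))*(-12667 + n(19)))/(-1669) = (20676 - 1*12639)/(-11337) + ((10281 + 70)*(-12667 + (1/125)*19))/(-1669) = (20676 - 12639)*(-1/11337) + (10351*(-12667 + 19/125))*(-1/1669) = 8037*(-1/11337) + (10351*(-1583356/125))*(-1/1669) = -2679/3779 - 16389317956/125*(-1/1669) = -2679/3779 + 16389317956/208625 = 61934673649349/788393875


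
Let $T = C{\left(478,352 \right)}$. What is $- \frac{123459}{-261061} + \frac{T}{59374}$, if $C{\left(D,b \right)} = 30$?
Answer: $\frac{3669043248}{7750117907} \approx 0.47342$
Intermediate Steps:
$T = 30$
$- \frac{123459}{-261061} + \frac{T}{59374} = - \frac{123459}{-261061} + \frac{30}{59374} = \left(-123459\right) \left(- \frac{1}{261061}\right) + 30 \cdot \frac{1}{59374} = \frac{123459}{261061} + \frac{15}{29687} = \frac{3669043248}{7750117907}$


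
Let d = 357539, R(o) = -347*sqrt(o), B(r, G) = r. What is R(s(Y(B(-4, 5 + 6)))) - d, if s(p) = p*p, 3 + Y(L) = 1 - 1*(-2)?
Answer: -357539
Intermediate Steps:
Y(L) = 0 (Y(L) = -3 + (1 - 1*(-2)) = -3 + (1 + 2) = -3 + 3 = 0)
s(p) = p**2
R(s(Y(B(-4, 5 + 6)))) - d = -347*sqrt(0**2) - 1*357539 = -347*sqrt(0) - 357539 = -347*0 - 357539 = 0 - 357539 = -357539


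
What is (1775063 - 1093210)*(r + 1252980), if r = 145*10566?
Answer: 1898994697650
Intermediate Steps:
r = 1532070
(1775063 - 1093210)*(r + 1252980) = (1775063 - 1093210)*(1532070 + 1252980) = 681853*2785050 = 1898994697650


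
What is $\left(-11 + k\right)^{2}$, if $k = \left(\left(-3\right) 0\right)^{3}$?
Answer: $121$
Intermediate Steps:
$k = 0$ ($k = 0^{3} = 0$)
$\left(-11 + k\right)^{2} = \left(-11 + 0\right)^{2} = \left(-11\right)^{2} = 121$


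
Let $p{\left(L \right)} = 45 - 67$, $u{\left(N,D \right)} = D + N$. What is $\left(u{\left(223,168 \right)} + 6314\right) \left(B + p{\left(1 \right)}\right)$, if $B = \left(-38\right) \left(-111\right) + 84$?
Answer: $28697400$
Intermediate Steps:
$B = 4302$ ($B = 4218 + 84 = 4302$)
$p{\left(L \right)} = -22$
$\left(u{\left(223,168 \right)} + 6314\right) \left(B + p{\left(1 \right)}\right) = \left(\left(168 + 223\right) + 6314\right) \left(4302 - 22\right) = \left(391 + 6314\right) 4280 = 6705 \cdot 4280 = 28697400$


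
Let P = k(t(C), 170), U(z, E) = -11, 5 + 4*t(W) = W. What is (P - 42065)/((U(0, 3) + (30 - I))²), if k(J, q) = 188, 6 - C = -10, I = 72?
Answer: -41877/2809 ≈ -14.908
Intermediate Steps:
C = 16 (C = 6 - 1*(-10) = 6 + 10 = 16)
t(W) = -5/4 + W/4
P = 188
(P - 42065)/((U(0, 3) + (30 - I))²) = (188 - 42065)/((-11 + (30 - 1*72))²) = -41877/(-11 + (30 - 72))² = -41877/(-11 - 42)² = -41877/((-53)²) = -41877/2809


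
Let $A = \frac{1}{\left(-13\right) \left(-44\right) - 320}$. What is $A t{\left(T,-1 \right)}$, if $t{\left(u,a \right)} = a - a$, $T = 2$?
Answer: $0$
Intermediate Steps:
$A = \frac{1}{252}$ ($A = \frac{1}{572 - 320} = \frac{1}{252} \approx 0.0039683$)
$t{\left(u,a \right)} = 0$
$A t{\left(T,-1 \right)} = \frac{1}{252} \cdot 0 = 0$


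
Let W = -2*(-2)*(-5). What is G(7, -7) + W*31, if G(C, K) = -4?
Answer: -624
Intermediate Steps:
W = -20 (W = 4*(-5) = -20)
G(7, -7) + W*31 = -4 - 20*31 = -4 - 620 = -624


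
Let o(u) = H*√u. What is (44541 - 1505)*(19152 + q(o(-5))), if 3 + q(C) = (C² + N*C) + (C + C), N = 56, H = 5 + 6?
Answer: 798059584 + 27456968*I*√5 ≈ 7.9806e+8 + 6.1396e+7*I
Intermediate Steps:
H = 11
o(u) = 11*√u
q(C) = -3 + C² + 58*C (q(C) = -3 + ((C² + 56*C) + (C + C)) = -3 + ((C² + 56*C) + 2*C) = -3 + (C² + 58*C) = -3 + C² + 58*C)
(44541 - 1505)*(19152 + q(o(-5))) = (44541 - 1505)*(19152 + (-3 + (11*√(-5))² + 58*(11*√(-5)))) = 43036*(19152 + (-3 + (11*(I*√5))² + 58*(11*(I*√5)))) = 43036*(19152 + (-3 + (11*I*√5)² + 58*(11*I*√5))) = 43036*(19152 + (-3 - 605 + 638*I*√5)) = 43036*(19152 + (-608 + 638*I*√5)) = 43036*(18544 + 638*I*√5) = 798059584 + 27456968*I*√5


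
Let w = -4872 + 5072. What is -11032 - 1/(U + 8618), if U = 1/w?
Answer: -19014766432/1723601 ≈ -11032.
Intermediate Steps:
w = 200
U = 1/200 ≈ 0.0050000
-11032 - 1/(U + 8618) = -11032 - 1/(1/200 + 8618) = -11032 - 1/1723601/200 = -11032 - 1*200/1723601 = -11032 - 200/1723601 = -19014766432/1723601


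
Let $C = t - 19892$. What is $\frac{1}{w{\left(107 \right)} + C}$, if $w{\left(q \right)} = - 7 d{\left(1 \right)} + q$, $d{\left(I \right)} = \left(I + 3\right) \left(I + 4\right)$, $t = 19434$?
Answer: $- \frac{1}{491} \approx -0.0020367$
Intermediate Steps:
$d{\left(I \right)} = \left(3 + I\right) \left(4 + I\right)$
$w{\left(q \right)} = -140 + q$ ($w{\left(q \right)} = - 7 \left(12 + 1^{2} + 7 \cdot 1\right) + q = - 7 \left(12 + 1 + 7\right) + q = \left(-7\right) 20 + q = -140 + q$)
$C = -458$ ($C = 19434 - 19892 = -458$)
$\frac{1}{w{\left(107 \right)} + C} = \frac{1}{\left(-140 + 107\right) - 458} = \frac{1}{-33 - 458} = \frac{1}{-491} = - \frac{1}{491}$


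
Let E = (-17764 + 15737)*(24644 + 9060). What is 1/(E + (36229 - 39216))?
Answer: -1/68320995 ≈ -1.4637e-8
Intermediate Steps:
E = -68318008 (E = -2027*33704 = -68318008)
1/(E + (36229 - 39216)) = 1/(-68318008 + (36229 - 39216)) = 1/(-68318008 - 2987) = 1/(-68320995) = -1/68320995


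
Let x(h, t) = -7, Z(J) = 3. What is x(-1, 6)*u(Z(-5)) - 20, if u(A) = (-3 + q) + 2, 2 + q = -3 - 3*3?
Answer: 85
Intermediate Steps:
q = -14 (q = -2 + (-3 - 3*3) = -2 + (-3 - 9) = -2 - 12 = -14)
u(A) = -15 (u(A) = (-3 - 14) + 2 = -17 + 2 = -15)
x(-1, 6)*u(Z(-5)) - 20 = -7*(-15) - 20 = 105 - 20 = 85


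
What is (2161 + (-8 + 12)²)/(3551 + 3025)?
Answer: 2177/6576 ≈ 0.33105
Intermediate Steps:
(2161 + (-8 + 12)²)/(3551 + 3025) = (2161 + 4²)/6576 = (2161 + 16)*(1/6576) = 2177*(1/6576) = 2177/6576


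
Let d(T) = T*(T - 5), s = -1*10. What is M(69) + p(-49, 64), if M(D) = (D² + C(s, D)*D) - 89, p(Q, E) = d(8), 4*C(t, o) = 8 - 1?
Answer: 19267/4 ≈ 4816.8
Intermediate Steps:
s = -10
C(t, o) = 7/4 (C(t, o) = (8 - 1)/4 = (¼)*7 = 7/4)
d(T) = T*(-5 + T)
p(Q, E) = 24 (p(Q, E) = 8*(-5 + 8) = 8*3 = 24)
M(D) = -89 + D² + 7*D/4 (M(D) = (D² + 7*D/4) - 89 = -89 + D² + 7*D/4)
M(69) + p(-49, 64) = (-89 + 69² + (7/4)*69) + 24 = (-89 + 4761 + 483/4) + 24 = 19171/4 + 24 = 19267/4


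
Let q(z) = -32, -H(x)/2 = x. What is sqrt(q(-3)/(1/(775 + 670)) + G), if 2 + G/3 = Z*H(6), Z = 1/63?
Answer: I*sqrt(2266082)/7 ≈ 215.05*I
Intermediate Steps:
H(x) = -2*x
Z = 1/63 ≈ 0.015873
G = -46/7 (G = -6 + 3*((-2*6)/63) = -6 + 3*((1/63)*(-12)) = -6 + 3*(-4/21) = -6 - 4/7 = -46/7 ≈ -6.5714)
sqrt(q(-3)/(1/(775 + 670)) + G) = sqrt(-32/(1/(775 + 670)) - 46/7) = sqrt(-32/(1/1445) - 46/7) = sqrt(-32/1/1445 - 46/7) = sqrt(-32*1445 - 46/7) = sqrt(-46240 - 46/7) = sqrt(-323726/7) = I*sqrt(2266082)/7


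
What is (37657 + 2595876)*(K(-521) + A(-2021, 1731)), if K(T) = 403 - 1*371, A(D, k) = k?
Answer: 4642918679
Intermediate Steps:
K(T) = 32 (K(T) = 403 - 371 = 32)
(37657 + 2595876)*(K(-521) + A(-2021, 1731)) = (37657 + 2595876)*(32 + 1731) = 2633533*1763 = 4642918679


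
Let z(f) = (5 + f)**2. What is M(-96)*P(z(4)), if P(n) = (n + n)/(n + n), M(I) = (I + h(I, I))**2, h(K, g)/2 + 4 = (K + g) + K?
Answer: 462400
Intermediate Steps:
h(K, g) = -8 + 2*g + 4*K (h(K, g) = -8 + 2*((K + g) + K) = -8 + 2*(g + 2*K) = -8 + (2*g + 4*K) = -8 + 2*g + 4*K)
M(I) = (-8 + 7*I)**2 (M(I) = (I + (-8 + 2*I + 4*I))**2 = (I + (-8 + 6*I))**2 = (-8 + 7*I)**2)
P(n) = 1 (P(n) = (2*n)/((2*n)) = (2*n)*(1/(2*n)) = 1)
M(-96)*P(z(4)) = (-8 + 7*(-96))**2*1 = (-8 - 672)**2*1 = (-680)**2*1 = 462400*1 = 462400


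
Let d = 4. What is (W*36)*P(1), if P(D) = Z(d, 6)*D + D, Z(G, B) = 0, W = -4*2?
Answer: -288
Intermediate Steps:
W = -8
P(D) = D (P(D) = 0*D + D = 0 + D = D)
(W*36)*P(1) = -8*36*1 = -288*1 = -288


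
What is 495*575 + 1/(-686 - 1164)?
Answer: 526556249/1850 ≈ 2.8463e+5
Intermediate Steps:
495*575 + 1/(-686 - 1164) = 284625 + 1/(-1850) = 284625 - 1/1850 = 526556249/1850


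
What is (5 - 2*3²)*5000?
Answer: -65000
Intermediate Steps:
(5 - 2*3²)*5000 = (5 - 2*9)*5000 = (5 - 18)*5000 = -13*5000 = -65000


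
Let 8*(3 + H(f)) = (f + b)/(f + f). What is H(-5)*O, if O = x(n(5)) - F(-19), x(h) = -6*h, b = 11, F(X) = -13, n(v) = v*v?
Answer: 16851/40 ≈ 421.27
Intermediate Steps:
n(v) = v²
O = -137 (O = -6*5² - 1*(-13) = -6*25 + 13 = -150 + 13 = -137)
H(f) = -3 + (11 + f)/(16*f) (H(f) = -3 + ((f + 11)/(f + f))/8 = -3 + ((11 + f)/((2*f)))/8 = -3 + ((11 + f)*(1/(2*f)))/8 = -3 + ((11 + f)/(2*f))/8 = -3 + (11 + f)/(16*f))
H(-5)*O = ((1/16)*(11 - 47*(-5))/(-5))*(-137) = ((1/16)*(-⅕)*(11 + 235))*(-137) = ((1/16)*(-⅕)*246)*(-137) = -123/40*(-137) = 16851/40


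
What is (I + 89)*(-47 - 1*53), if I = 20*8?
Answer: -24900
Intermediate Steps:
I = 160
(I + 89)*(-47 - 1*53) = (160 + 89)*(-47 - 1*53) = 249*(-47 - 53) = 249*(-100) = -24900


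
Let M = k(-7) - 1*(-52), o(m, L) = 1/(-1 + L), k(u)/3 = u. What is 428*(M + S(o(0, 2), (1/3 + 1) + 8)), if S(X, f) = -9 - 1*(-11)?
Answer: 14124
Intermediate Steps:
k(u) = 3*u
M = 31 (M = 3*(-7) - 1*(-52) = -21 + 52 = 31)
S(X, f) = 2 (S(X, f) = -9 + 11 = 2)
428*(M + S(o(0, 2), (1/3 + 1) + 8)) = 428*(31 + 2) = 428*33 = 14124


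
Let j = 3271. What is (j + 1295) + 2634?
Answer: 7200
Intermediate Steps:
(j + 1295) + 2634 = (3271 + 1295) + 2634 = 4566 + 2634 = 7200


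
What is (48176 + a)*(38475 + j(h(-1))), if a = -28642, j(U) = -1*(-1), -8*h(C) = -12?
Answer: 751590184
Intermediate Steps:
h(C) = 3/2 (h(C) = -⅛*(-12) = 3/2)
j(U) = 1
(48176 + a)*(38475 + j(h(-1))) = (48176 - 28642)*(38475 + 1) = 19534*38476 = 751590184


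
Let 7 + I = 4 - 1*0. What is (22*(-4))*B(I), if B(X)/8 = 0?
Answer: 0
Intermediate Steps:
I = -3 (I = -7 + (4 - 1*0) = -7 + (4 + 0) = -7 + 4 = -3)
B(X) = 0 (B(X) = 8*0 = 0)
(22*(-4))*B(I) = (22*(-4))*0 = -88*0 = 0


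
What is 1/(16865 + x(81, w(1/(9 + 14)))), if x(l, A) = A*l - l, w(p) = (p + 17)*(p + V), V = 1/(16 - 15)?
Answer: 529/9640784 ≈ 5.4871e-5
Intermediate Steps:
V = 1 (V = 1/1 = 1)
w(p) = (1 + p)*(17 + p) (w(p) = (p + 17)*(p + 1) = (17 + p)*(1 + p) = (1 + p)*(17 + p))
x(l, A) = -l + A*l
1/(16865 + x(81, w(1/(9 + 14)))) = 1/(16865 + 81*(-1 + (17 + (1/(9 + 14))**2 + 18/(9 + 14)))) = 1/(16865 + 81*(-1 + (17 + (1/23)**2 + 18/23))) = 1/(16865 + 81*(-1 + (17 + (1/23)**2 + 18*(1/23)))) = 1/(16865 + 81*(-1 + (17 + 1/529 + 18/23))) = 1/(16865 + 81*(-1 + 9408/529)) = 1/(16865 + 81*(8879/529)) = 1/(16865 + 719199/529) = 1/(9640784/529) = 529/9640784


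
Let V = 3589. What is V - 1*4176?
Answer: -587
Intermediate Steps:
V - 1*4176 = 3589 - 1*4176 = 3589 - 4176 = -587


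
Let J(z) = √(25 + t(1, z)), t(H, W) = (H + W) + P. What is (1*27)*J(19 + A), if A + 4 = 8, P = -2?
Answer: 27*√47 ≈ 185.10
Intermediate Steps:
A = 4 (A = -4 + 8 = 4)
t(H, W) = -2 + H + W (t(H, W) = (H + W) - 2 = -2 + H + W)
J(z) = √(24 + z) (J(z) = √(25 + (-2 + 1 + z)) = √(25 + (-1 + z)) = √(24 + z))
(1*27)*J(19 + A) = (1*27)*√(24 + (19 + 4)) = 27*√(24 + 23) = 27*√47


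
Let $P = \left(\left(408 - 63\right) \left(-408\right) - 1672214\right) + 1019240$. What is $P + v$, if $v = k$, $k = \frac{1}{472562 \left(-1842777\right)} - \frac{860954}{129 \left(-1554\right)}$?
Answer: $- \frac{7697902971254829601507}{9698393446114338} \approx -7.9373 \cdot 10^{5}$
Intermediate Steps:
$P = -793734$ ($P = \left(345 \left(-408\right) - 1672214\right) + 1019240 = \left(-140760 - 1672214\right) + 1019240 = -1812974 + 1019240 = -793734$)
$k = \frac{41652303288356585}{9698393446114338}$ ($k = \frac{1}{472562} \left(- \frac{1}{1842777}\right) - \frac{860954}{-200466} = - \frac{1}{870826384674} - - \frac{430477}{100233} = - \frac{1}{870826384674} + \frac{430477}{100233} = \frac{41652303288356585}{9698393446114338} \approx 4.2948$)
$v = \frac{41652303288356585}{9698393446114338} \approx 4.2948$
$P + v = -793734 + \frac{41652303288356585}{9698393446114338} = - \frac{7697902971254829601507}{9698393446114338}$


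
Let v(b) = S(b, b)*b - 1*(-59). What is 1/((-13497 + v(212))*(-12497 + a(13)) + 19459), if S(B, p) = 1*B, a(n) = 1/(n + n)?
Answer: -13/5118227546 ≈ -2.5399e-9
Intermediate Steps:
a(n) = 1/(2*n)
S(B, p) = B
v(b) = 59 + b² (v(b) = b*b - 1*(-59) = b² + 59 = 59 + b²)
1/((-13497 + v(212))*(-12497 + a(13)) + 19459) = 1/((-13497 + (59 + 212²))*(-12497 + (½)/13) + 19459) = 1/((-13497 + (59 + 44944))*(-12497 + (½)*(1/13)) + 19459) = 1/((-13497 + 45003)*(-12497 + 1/26) + 19459) = 1/(31506*(-324921/26) + 19459) = 1/(-5118480513/13 + 19459) = 1/(-5118227546/13) = -13/5118227546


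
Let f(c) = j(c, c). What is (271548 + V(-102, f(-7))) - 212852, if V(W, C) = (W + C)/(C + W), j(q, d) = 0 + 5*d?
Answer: 58697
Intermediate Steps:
j(q, d) = 5*d
f(c) = 5*c
V(W, C) = 1 (V(W, C) = (C + W)/(C + W) = 1)
(271548 + V(-102, f(-7))) - 212852 = (271548 + 1) - 212852 = 271549 - 212852 = 58697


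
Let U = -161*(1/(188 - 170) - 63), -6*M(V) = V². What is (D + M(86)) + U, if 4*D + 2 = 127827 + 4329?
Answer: 377459/9 ≈ 41940.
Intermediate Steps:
D = 66077/2 (D = -½ + (127827 + 4329)/4 = -½ + (¼)*132156 = -½ + 33039 = 66077/2 ≈ 33039.)
M(V) = -V²/6
U = 182413/18 (U = -161*(1/18 - 63) = -161*(-1133/18) = 182413/18 ≈ 10134.)
(D + M(86)) + U = (66077/2 - ⅙*86²) + 182413/18 = (66077/2 - ⅙*7396) + 182413/18 = (66077/2 - 3698/3) + 182413/18 = 190835/6 + 182413/18 = 377459/9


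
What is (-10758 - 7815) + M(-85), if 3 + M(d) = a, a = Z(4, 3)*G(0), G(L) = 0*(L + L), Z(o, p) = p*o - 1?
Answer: -18576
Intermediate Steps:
Z(o, p) = -1 + o*p (Z(o, p) = o*p - 1 = -1 + o*p)
G(L) = 0 (G(L) = 0*(2*L) = 0)
a = 0 (a = (-1 + 4*3)*0 = (-1 + 12)*0 = 11*0 = 0)
M(d) = -3 (M(d) = -3 + 0 = -3)
(-10758 - 7815) + M(-85) = (-10758 - 7815) - 3 = -18573 - 3 = -18576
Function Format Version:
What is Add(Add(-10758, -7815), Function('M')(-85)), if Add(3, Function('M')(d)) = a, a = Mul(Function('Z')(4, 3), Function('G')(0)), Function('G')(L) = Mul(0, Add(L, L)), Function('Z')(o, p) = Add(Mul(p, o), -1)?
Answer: -18576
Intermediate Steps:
Function('Z')(o, p) = Add(-1, Mul(o, p)) (Function('Z')(o, p) = Add(Mul(o, p), -1) = Add(-1, Mul(o, p)))
Function('G')(L) = 0 (Function('G')(L) = Mul(0, Mul(2, L)) = 0)
a = 0 (a = Mul(Add(-1, Mul(4, 3)), 0) = Mul(Add(-1, 12), 0) = Mul(11, 0) = 0)
Function('M')(d) = -3 (Function('M')(d) = Add(-3, 0) = -3)
Add(Add(-10758, -7815), Function('M')(-85)) = Add(Add(-10758, -7815), -3) = Add(-18573, -3) = -18576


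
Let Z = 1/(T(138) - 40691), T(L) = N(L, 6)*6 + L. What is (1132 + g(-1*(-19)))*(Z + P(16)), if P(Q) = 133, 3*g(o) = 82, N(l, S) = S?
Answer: 18742107280/121551 ≈ 1.5419e+5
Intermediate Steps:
g(o) = 82/3 (g(o) = (⅓)*82 = 82/3)
T(L) = 36 + L (T(L) = 6*6 + L = 36 + L)
Z = -1/40517 (Z = 1/((36 + 138) - 40691) = 1/(174 - 40691) = 1/(-40517) = -1/40517 ≈ -2.4681e-5)
(1132 + g(-1*(-19)))*(Z + P(16)) = (1132 + 82/3)*(-1/40517 + 133) = (3478/3)*(5388760/40517) = 18742107280/121551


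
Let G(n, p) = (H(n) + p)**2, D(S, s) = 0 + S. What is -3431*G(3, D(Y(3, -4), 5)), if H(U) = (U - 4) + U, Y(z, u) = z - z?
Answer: -13724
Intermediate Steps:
Y(z, u) = 0
D(S, s) = S
H(U) = -4 + 2*U (H(U) = (-4 + U) + U = -4 + 2*U)
G(n, p) = (-4 + p + 2*n)**2 (G(n, p) = ((-4 + 2*n) + p)**2 = (-4 + p + 2*n)**2)
-3431*G(3, D(Y(3, -4), 5)) = -3431*(-4 + 0 + 2*3)**2 = -3431*(-4 + 0 + 6)**2 = -3431*2**2 = -3431*4 = -13724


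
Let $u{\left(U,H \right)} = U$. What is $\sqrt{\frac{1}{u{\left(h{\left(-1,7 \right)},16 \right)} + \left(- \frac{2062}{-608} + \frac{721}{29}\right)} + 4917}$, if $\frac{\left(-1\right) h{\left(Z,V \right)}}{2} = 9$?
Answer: $\frac{\sqrt{40178862797245}}{90395} \approx 70.122$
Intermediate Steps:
$h{\left(Z,V \right)} = -18$ ($h{\left(Z,V \right)} = \left(-2\right) 9 = -18$)
$\sqrt{\frac{1}{u{\left(h{\left(-1,7 \right)},16 \right)} + \left(- \frac{2062}{-608} + \frac{721}{29}\right)} + 4917} = \sqrt{\frac{1}{-18 + \left(- \frac{2062}{-608} + \frac{721}{29}\right)} + 4917} = \sqrt{\frac{1}{-18 + \left(\left(-2062\right) \left(- \frac{1}{608}\right) + 721 \cdot \frac{1}{29}\right)} + 4917} = \sqrt{\frac{1}{-18 + \left(\frac{1031}{304} + \frac{721}{29}\right)} + 4917} = \sqrt{\frac{1}{-18 + \frac{249083}{8816}} + 4917} = \sqrt{\frac{1}{\frac{90395}{8816}} + 4917} = \sqrt{\frac{8816}{90395} + 4917} = \sqrt{\frac{444481031}{90395}} = \frac{\sqrt{40178862797245}}{90395}$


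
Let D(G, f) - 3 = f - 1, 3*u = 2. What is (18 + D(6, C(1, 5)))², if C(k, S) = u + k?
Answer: 4225/9 ≈ 469.44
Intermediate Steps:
u = ⅔ (u = (⅓)*2 = ⅔ ≈ 0.66667)
C(k, S) = ⅔ + k
D(G, f) = 2 + f (D(G, f) = 3 + (f - 1) = 3 + (-1 + f) = 2 + f)
(18 + D(6, C(1, 5)))² = (18 + (2 + (⅔ + 1)))² = (18 + (2 + 5/3))² = (18 + 11/3)² = (65/3)² = 4225/9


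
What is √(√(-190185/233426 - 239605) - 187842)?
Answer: √(-10235078069286792 + 233426*I*√13055569147860790)/233426 ≈ 0.56471 + 433.41*I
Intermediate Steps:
√(√(-190185/233426 - 239605) - 187842) = √(√(-55930226915/233426) - 187842) = √(I*√13055569147860790/233426 - 187842) = √(-187842 + I*√13055569147860790/233426)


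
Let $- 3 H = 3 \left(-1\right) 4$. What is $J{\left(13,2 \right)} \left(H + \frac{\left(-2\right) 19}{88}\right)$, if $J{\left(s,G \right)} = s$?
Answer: $\frac{2041}{44} \approx 46.386$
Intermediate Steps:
$H = 4$ ($H = - \frac{3 \left(-1\right) 4}{3} = - \frac{\left(-3\right) 4}{3} = \left(- \frac{1}{3}\right) \left(-12\right) = 4$)
$J{\left(13,2 \right)} \left(H + \frac{\left(-2\right) 19}{88}\right) = 13 \left(4 + \frac{\left(-2\right) 19}{88}\right) = 13 \left(4 - \frac{19}{44}\right) = 13 \cdot \frac{157}{44} = \frac{2041}{44}$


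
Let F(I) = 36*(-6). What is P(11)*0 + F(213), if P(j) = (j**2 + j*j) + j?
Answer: -216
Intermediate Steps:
P(j) = j + 2*j**2 (P(j) = (j**2 + j**2) + j = 2*j**2 + j = j + 2*j**2)
F(I) = -216
P(11)*0 + F(213) = (11*(1 + 2*11))*0 - 216 = (11*(1 + 22))*0 - 216 = (11*23)*0 - 216 = 253*0 - 216 = 0 - 216 = -216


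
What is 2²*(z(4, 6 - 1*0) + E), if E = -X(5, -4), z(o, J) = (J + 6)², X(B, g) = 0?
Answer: 576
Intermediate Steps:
z(o, J) = (6 + J)²
E = 0 (E = -1*0 = 0)
2²*(z(4, 6 - 1*0) + E) = 2²*((6 + (6 - 1*0))² + 0) = 4*((6 + (6 + 0))² + 0) = 4*((6 + 6)² + 0) = 4*(12² + 0) = 4*(144 + 0) = 4*144 = 576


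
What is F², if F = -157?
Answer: 24649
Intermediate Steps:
F² = (-157)² = 24649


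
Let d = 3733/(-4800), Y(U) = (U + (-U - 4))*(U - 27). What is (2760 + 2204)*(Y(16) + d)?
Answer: 257466547/1200 ≈ 2.1456e+5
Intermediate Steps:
Y(U) = 108 - 4*U (Y(U) = (U + (-4 - U))*(-27 + U) = -4*(-27 + U) = 108 - 4*U)
d = -3733/4800 (d = 3733*(-1/4800) = -3733/4800 ≈ -0.77771)
(2760 + 2204)*(Y(16) + d) = (2760 + 2204)*((108 - 4*16) - 3733/4800) = 4964*((108 - 64) - 3733/4800) = 4964*(44 - 3733/4800) = 4964*(207467/4800) = 257466547/1200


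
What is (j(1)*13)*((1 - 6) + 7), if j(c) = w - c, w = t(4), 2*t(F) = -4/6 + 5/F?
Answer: -221/12 ≈ -18.417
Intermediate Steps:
t(F) = -1/3 + 5/(2*F) (t(F) = (-4/6 + 5/F)/2 = (-4*1/6 + 5/F)/2 = (-2/3 + 5/F)/2 = -1/3 + 5/(2*F))
w = 7/24 (w = (1/6)*(15 - 2*4)/4 = (1/6)*(1/4)*(15 - 8) = (1/6)*(1/4)*7 = 7/24 ≈ 0.29167)
j(c) = 7/24 - c
(j(1)*13)*((1 - 6) + 7) = ((7/24 - 1*1)*13)*((1 - 6) + 7) = ((7/24 - 1)*13)*(-5 + 7) = -17/24*13*2 = -221/24*2 = -221/12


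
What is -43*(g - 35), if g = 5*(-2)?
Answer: 1935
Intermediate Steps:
g = -10
-43*(g - 35) = -43*(-10 - 35) = -43*(-45) = 1935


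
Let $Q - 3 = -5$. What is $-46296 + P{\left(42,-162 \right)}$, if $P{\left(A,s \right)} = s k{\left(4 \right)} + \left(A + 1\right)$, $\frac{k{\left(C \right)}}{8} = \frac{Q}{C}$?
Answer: $-45605$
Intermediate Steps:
$Q = -2$ ($Q = 3 - 5 = -2$)
$k{\left(C \right)} = - \frac{16}{C}$ ($k{\left(C \right)} = 8 \left(- \frac{2}{C}\right) = - \frac{16}{C}$)
$P{\left(A,s \right)} = 1 + A - 4 s$ ($P{\left(A,s \right)} = s \left(- \frac{16}{4}\right) + \left(A + 1\right) = s \left(\left(-16\right) \frac{1}{4}\right) + \left(1 + A\right) = s \left(-4\right) + \left(1 + A\right) = - 4 s + \left(1 + A\right) = 1 + A - 4 s$)
$-46296 + P{\left(42,-162 \right)} = -46296 + \left(1 + 42 - -648\right) = -46296 + \left(1 + 42 + 648\right) = -46296 + 691 = -45605$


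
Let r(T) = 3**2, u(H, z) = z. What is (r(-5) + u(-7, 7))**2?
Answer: 256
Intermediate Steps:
r(T) = 9
(r(-5) + u(-7, 7))**2 = (9 + 7)**2 = 16**2 = 256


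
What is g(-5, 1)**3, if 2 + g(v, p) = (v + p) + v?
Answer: -1331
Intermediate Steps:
g(v, p) = -2 + p + 2*v (g(v, p) = -2 + ((v + p) + v) = -2 + ((p + v) + v) = -2 + (p + 2*v) = -2 + p + 2*v)
g(-5, 1)**3 = (-2 + 1 + 2*(-5))**3 = (-2 + 1 - 10)**3 = (-11)**3 = -1331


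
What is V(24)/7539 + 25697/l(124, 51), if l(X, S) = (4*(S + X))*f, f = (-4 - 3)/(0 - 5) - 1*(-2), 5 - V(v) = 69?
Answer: 27653909/2563260 ≈ 10.789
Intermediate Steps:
V(v) = -64 (V(v) = 5 - 1*69 = 5 - 69 = -64)
f = 17/5 (f = -7/(-5) + 2 = -7*(-⅕) + 2 = 7/5 + 2 = 17/5 ≈ 3.4000)
l(X, S) = 68*S/5 + 68*X/5 (l(X, S) = (4*(S + X))*(17/5) = (4*S + 4*X)*(17/5) = 68*S/5 + 68*X/5)
V(24)/7539 + 25697/l(124, 51) = -64/7539 + 25697/((68/5)*51 + (68/5)*124) = -64*1/7539 + 25697/(3468/5 + 8432/5) = -64/7539 + 25697/2380 = -64/7539 + 25697*(1/2380) = -64/7539 + 3671/340 = 27653909/2563260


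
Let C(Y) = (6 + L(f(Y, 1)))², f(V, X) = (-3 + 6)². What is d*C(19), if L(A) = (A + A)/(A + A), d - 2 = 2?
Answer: 196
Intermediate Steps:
d = 4 (d = 2 + 2 = 4)
f(V, X) = 9 (f(V, X) = 3² = 9)
L(A) = 1 (L(A) = (2*A)/((2*A)) = (2*A)*(1/(2*A)) = 1)
C(Y) = 49 (C(Y) = (6 + 1)² = 7² = 49)
d*C(19) = 4*49 = 196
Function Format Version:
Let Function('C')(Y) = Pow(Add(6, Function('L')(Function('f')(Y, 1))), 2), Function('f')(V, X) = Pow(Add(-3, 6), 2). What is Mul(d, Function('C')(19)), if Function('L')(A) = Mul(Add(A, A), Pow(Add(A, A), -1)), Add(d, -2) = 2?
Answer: 196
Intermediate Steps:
d = 4 (d = Add(2, 2) = 4)
Function('f')(V, X) = 9 (Function('f')(V, X) = Pow(3, 2) = 9)
Function('L')(A) = 1 (Function('L')(A) = Mul(Mul(2, A), Pow(Mul(2, A), -1)) = Mul(Mul(2, A), Mul(Rational(1, 2), Pow(A, -1))) = 1)
Function('C')(Y) = 49 (Function('C')(Y) = Pow(Add(6, 1), 2) = Pow(7, 2) = 49)
Mul(d, Function('C')(19)) = Mul(4, 49) = 196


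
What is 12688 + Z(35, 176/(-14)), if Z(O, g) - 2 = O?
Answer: 12725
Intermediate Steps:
Z(O, g) = 2 + O
12688 + Z(35, 176/(-14)) = 12688 + (2 + 35) = 12688 + 37 = 12725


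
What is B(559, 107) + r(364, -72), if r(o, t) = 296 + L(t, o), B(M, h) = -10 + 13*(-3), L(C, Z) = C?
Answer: 175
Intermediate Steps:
B(M, h) = -49 (B(M, h) = -10 - 39 = -49)
r(o, t) = 296 + t
B(559, 107) + r(364, -72) = -49 + (296 - 72) = -49 + 224 = 175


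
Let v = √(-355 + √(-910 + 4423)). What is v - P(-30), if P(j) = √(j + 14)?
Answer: -4*I + I*√(355 - √3513) ≈ 13.197*I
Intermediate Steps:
P(j) = √(14 + j)
v = √(-355 + √3513) ≈ 17.197*I
v - P(-30) = √(-355 + √3513) - √(14 - 30) = √(-355 + √3513) - √(-16) = √(-355 + √3513) - 4*I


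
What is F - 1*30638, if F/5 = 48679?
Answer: 212757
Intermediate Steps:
F = 243395 (F = 5*48679 = 243395)
F - 1*30638 = 243395 - 1*30638 = 243395 - 30638 = 212757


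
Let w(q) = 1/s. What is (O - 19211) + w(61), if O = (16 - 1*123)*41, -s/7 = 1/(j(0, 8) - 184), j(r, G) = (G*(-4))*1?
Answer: -164970/7 ≈ -23567.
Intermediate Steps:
j(r, G) = -4*G (j(r, G) = -4*G*1 = -4*G)
s = 7/216 (s = -7/(-4*8 - 184) = -7/(-32 - 184) = -7/(-216) = -7*(-1/216) = 7/216 ≈ 0.032407)
O = -4387 (O = (16 - 123)*41 = -107*41 = -4387)
w(q) = 216/7 (w(q) = 1/(7/216) = 216/7)
(O - 19211) + w(61) = (-4387 - 19211) + 216/7 = -23598 + 216/7 = -164970/7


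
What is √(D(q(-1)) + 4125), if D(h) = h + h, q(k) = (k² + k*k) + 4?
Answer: √4137 ≈ 64.319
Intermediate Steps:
q(k) = 4 + 2*k² (q(k) = (k² + k²) + 4 = 2*k² + 4 = 4 + 2*k²)
D(h) = 2*h
√(D(q(-1)) + 4125) = √(2*(4 + 2*(-1)²) + 4125) = √(2*(4 + 2*1) + 4125) = √(2*(4 + 2) + 4125) = √(2*6 + 4125) = √(12 + 4125) = √4137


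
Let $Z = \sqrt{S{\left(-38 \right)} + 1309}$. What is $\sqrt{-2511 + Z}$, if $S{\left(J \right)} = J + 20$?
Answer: $\sqrt{-2511 + \sqrt{1291}} \approx 49.75 i$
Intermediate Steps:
$S{\left(J \right)} = 20 + J$
$Z = \sqrt{1291}$ ($Z = \sqrt{\left(20 - 38\right) + 1309} = \sqrt{-18 + 1309} = \sqrt{1291} \approx 35.93$)
$\sqrt{-2511 + Z} = \sqrt{-2511 + \sqrt{1291}}$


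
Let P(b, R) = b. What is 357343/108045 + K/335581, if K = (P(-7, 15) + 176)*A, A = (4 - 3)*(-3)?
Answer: 17123248924/5179692735 ≈ 3.3058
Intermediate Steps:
A = -3 (A = 1*(-3) = -3)
K = -507 (K = (-7 + 176)*(-3) = 169*(-3) = -507)
357343/108045 + K/335581 = 357343/108045 - 507/335581 = 357343*(1/108045) - 507*1/335581 = 51049/15435 - 507/335581 = 17123248924/5179692735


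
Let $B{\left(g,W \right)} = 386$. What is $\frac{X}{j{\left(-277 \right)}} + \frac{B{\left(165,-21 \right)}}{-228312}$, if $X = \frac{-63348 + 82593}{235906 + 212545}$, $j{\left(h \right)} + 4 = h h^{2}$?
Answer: $- \frac{1839552612138511}{1088060710871965572} \approx -0.0016907$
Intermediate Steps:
$j{\left(h \right)} = -4 + h^{3}$ ($j{\left(h \right)} = -4 + h h^{2} = -4 + h^{3}$)
$X = \frac{19245}{448451} \approx 0.042914$
$\frac{X}{j{\left(-277 \right)}} + \frac{B{\left(165,-21 \right)}}{-228312} = \frac{19245}{448451 \left(-4 + \left(-277\right)^{3}\right)} + \frac{386}{-228312} = \frac{19245}{448451 \left(-4 - 21253933\right)} + 386 \left(- \frac{1}{228312}\right) = \frac{19245}{448451 \left(-21253937\right)} - \frac{193}{114156} = \frac{19245}{448451} \left(- \frac{1}{21253937}\right) - \frac{193}{114156} = - \frac{19245}{9531349301587} - \frac{193}{114156} = - \frac{1839552612138511}{1088060710871965572}$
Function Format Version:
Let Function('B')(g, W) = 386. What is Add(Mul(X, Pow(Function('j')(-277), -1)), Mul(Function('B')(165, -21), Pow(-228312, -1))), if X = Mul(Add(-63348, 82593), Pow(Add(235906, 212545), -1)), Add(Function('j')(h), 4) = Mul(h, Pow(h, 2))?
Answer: Rational(-1839552612138511, 1088060710871965572) ≈ -0.0016907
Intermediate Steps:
Function('j')(h) = Add(-4, Pow(h, 3)) (Function('j')(h) = Add(-4, Mul(h, Pow(h, 2))) = Add(-4, Pow(h, 3)))
X = Rational(19245, 448451) (X = Mul(19245, Pow(448451, -1)) = Mul(19245, Rational(1, 448451)) = Rational(19245, 448451) ≈ 0.042914)
Add(Mul(X, Pow(Function('j')(-277), -1)), Mul(Function('B')(165, -21), Pow(-228312, -1))) = Add(Mul(Rational(19245, 448451), Pow(Add(-4, Pow(-277, 3)), -1)), Mul(386, Pow(-228312, -1))) = Add(Mul(Rational(19245, 448451), Pow(Add(-4, -21253933), -1)), Mul(386, Rational(-1, 228312))) = Add(Mul(Rational(19245, 448451), Pow(-21253937, -1)), Rational(-193, 114156)) = Add(Mul(Rational(19245, 448451), Rational(-1, 21253937)), Rational(-193, 114156)) = Add(Rational(-19245, 9531349301587), Rational(-193, 114156)) = Rational(-1839552612138511, 1088060710871965572)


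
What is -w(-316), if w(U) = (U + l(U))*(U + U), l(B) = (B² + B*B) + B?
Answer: 125818560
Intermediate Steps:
l(B) = B + 2*B² (l(B) = (B² + B²) + B = 2*B² + B = B + 2*B²)
w(U) = 2*U*(U + U*(1 + 2*U)) (w(U) = (U + U*(1 + 2*U))*(U + U) = (U + U*(1 + 2*U))*(2*U) = 2*U*(U + U*(1 + 2*U)))
-w(-316) = -4*(-316)²*(1 - 316) = -4*99856*(-315) = -1*(-125818560) = 125818560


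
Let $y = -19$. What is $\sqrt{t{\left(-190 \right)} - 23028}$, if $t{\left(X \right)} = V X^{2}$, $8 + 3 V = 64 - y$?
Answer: $4 \sqrt{54967} \approx 937.8$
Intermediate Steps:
$V = 25$ ($V = - \frac{8}{3} + \frac{64 - -19}{3} = - \frac{8}{3} + \frac{64 + 19}{3} = - \frac{8}{3} + \frac{1}{3} \cdot 83 = - \frac{8}{3} + \frac{83}{3} = 25$)
$t{\left(X \right)} = 25 X^{2}$
$\sqrt{t{\left(-190 \right)} - 23028} = \sqrt{25 \left(-190\right)^{2} - 23028} = \sqrt{25 \cdot 36100 - 23028} = \sqrt{902500 - 23028} = \sqrt{879472} = 4 \sqrt{54967}$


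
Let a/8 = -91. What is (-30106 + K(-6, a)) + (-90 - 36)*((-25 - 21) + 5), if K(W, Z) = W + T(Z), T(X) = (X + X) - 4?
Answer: -26406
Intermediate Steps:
T(X) = -4 + 2*X (T(X) = 2*X - 4 = -4 + 2*X)
a = -728 (a = 8*(-91) = -728)
K(W, Z) = -4 + W + 2*Z (K(W, Z) = W + (-4 + 2*Z) = -4 + W + 2*Z)
(-30106 + K(-6, a)) + (-90 - 36)*((-25 - 21) + 5) = (-30106 + (-4 - 6 + 2*(-728))) + (-90 - 36)*((-25 - 21) + 5) = (-30106 + (-4 - 6 - 1456)) - 126*(-46 + 5) = (-30106 - 1466) - 126*(-41) = -31572 + 5166 = -26406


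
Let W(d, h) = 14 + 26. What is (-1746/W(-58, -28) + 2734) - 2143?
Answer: 10947/20 ≈ 547.35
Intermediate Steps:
W(d, h) = 40
(-1746/W(-58, -28) + 2734) - 2143 = (-1746/40 + 2734) - 2143 = (-1746*1/40 + 2734) - 2143 = (-873/20 + 2734) - 2143 = 53807/20 - 2143 = 10947/20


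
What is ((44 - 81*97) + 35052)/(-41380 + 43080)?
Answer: 27239/1700 ≈ 16.023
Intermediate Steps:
((44 - 81*97) + 35052)/(-41380 + 43080) = ((44 - 7857) + 35052)/1700 = (-7813 + 35052)*(1/1700) = 27239*(1/1700) = 27239/1700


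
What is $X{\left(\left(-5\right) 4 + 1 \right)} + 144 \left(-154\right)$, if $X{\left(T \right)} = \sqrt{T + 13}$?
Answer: $-22176 + i \sqrt{6} \approx -22176.0 + 2.4495 i$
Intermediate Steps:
$X{\left(T \right)} = \sqrt{13 + T}$
$X{\left(\left(-5\right) 4 + 1 \right)} + 144 \left(-154\right) = \sqrt{13 + \left(\left(-5\right) 4 + 1\right)} + 144 \left(-154\right) = \sqrt{13 + \left(-20 + 1\right)} - 22176 = \sqrt{13 - 19} - 22176 = \sqrt{-6} - 22176 = i \sqrt{6} - 22176 = -22176 + i \sqrt{6}$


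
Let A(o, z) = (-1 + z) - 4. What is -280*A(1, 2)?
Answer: 840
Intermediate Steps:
A(o, z) = -5 + z
-280*A(1, 2) = -280*(-5 + 2) = -280*(-3) = 840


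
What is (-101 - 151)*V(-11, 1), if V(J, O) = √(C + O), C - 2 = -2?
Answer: -252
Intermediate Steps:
C = 0 (C = 2 - 2 = 0)
V(J, O) = √O (V(J, O) = √(0 + O) = √O)
(-101 - 151)*V(-11, 1) = (-101 - 151)*√1 = -252*1 = -252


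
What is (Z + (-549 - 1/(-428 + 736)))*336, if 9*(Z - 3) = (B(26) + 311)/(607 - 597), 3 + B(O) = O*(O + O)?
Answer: -5849572/33 ≈ -1.7726e+5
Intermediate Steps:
B(O) = -3 + 2*O² (B(O) = -3 + O*(O + O) = -3 + O*(2*O) = -3 + 2*O²)
Z = 193/9 (Z = 3 + (((-3 + 2*26²) + 311)/(607 - 597))/9 = 3 + (((-3 + 2*676) + 311)/10)/9 = 3 + (((-3 + 1352) + 311)*(⅒))/9 = 3 + ((1349 + 311)*(⅒))/9 = 3 + (1660*(⅒))/9 = 3 + (⅑)*166 = 3 + 166/9 = 193/9 ≈ 21.444)
(Z + (-549 - 1/(-428 + 736)))*336 = (193/9 + (-549 - 1/(-428 + 736)))*336 = (193/9 + (-549 - 1/308))*336 = (193/9 - 169093/308)*336 = -1462393/2772*336 = -5849572/33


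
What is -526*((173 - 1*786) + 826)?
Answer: -112038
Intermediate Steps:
-526*((173 - 1*786) + 826) = -526*((173 - 786) + 826) = -526*(-613 + 826) = -526*213 = -112038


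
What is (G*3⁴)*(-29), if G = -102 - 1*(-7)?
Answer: 223155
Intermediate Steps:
G = -95 (G = -102 + 7 = -95)
(G*3⁴)*(-29) = -95*3⁴*(-29) = -95*81*(-29) = -7695*(-29) = 223155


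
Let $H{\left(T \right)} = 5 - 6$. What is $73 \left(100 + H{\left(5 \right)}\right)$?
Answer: $7227$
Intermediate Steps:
$H{\left(T \right)} = -1$
$73 \left(100 + H{\left(5 \right)}\right) = 73 \left(100 - 1\right) = 73 \cdot 99 = 7227$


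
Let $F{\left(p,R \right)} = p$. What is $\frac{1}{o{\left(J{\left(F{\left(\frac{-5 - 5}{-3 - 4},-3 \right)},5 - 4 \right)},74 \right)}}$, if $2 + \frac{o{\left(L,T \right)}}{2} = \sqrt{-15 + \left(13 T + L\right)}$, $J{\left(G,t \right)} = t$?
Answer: $\frac{1}{944} + \frac{\sqrt{237}}{944} \approx 0.017367$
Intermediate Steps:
$o{\left(L,T \right)} = -4 + 2 \sqrt{-15 + L + 13 T}$ ($o{\left(L,T \right)} = -4 + 2 \sqrt{-15 + \left(13 T + L\right)} = -4 + 2 \sqrt{-15 + \left(L + 13 T\right)} = -4 + 2 \sqrt{-15 + L + 13 T}$)
$\frac{1}{o{\left(J{\left(F{\left(\frac{-5 - 5}{-3 - 4},-3 \right)},5 - 4 \right)},74 \right)}} = \frac{1}{-4 + 2 \sqrt{-15 + \left(5 - 4\right) + 13 \cdot 74}} = \frac{1}{-4 + 2 \sqrt{-15 + \left(5 - 4\right) + 962}} = \frac{1}{-4 + 2 \sqrt{-15 + 1 + 962}} = \frac{1}{-4 + 2 \sqrt{948}} = \frac{1}{-4 + 2 \cdot 2 \sqrt{237}} = \frac{1}{-4 + 4 \sqrt{237}}$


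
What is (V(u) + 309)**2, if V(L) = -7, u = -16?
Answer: 91204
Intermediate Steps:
(V(u) + 309)**2 = (-7 + 309)**2 = 302**2 = 91204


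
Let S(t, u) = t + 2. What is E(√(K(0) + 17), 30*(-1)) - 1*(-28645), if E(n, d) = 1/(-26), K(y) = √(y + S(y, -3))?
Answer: 744769/26 ≈ 28645.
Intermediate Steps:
S(t, u) = 2 + t
K(y) = √(2 + 2*y) (K(y) = √(y + (2 + y)) = √(2 + 2*y))
E(n, d) = -1/26
E(√(K(0) + 17), 30*(-1)) - 1*(-28645) = -1/26 - 1*(-28645) = -1/26 + 28645 = 744769/26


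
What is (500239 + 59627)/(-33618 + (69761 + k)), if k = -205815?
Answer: -279933/84836 ≈ -3.2997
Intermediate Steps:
(500239 + 59627)/(-33618 + (69761 + k)) = (500239 + 59627)/(-33618 + (69761 - 205815)) = 559866/(-33618 - 136054) = 559866/(-169672) = 559866*(-1/169672) = -279933/84836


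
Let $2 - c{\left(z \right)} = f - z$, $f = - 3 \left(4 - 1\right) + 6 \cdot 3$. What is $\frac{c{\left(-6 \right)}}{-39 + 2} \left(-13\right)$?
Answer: $- \frac{169}{37} \approx -4.5676$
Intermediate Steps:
$f = 9$ ($f = \left(-3\right) 3 + 18 = -9 + 18 = 9$)
$c{\left(z \right)} = -7 + z$ ($c{\left(z \right)} = 2 - \left(9 - z\right) = 2 + \left(-9 + z\right) = -7 + z$)
$\frac{c{\left(-6 \right)}}{-39 + 2} \left(-13\right) = \frac{-7 - 6}{-39 + 2} \left(-13\right) = \frac{1}{-37} \left(-13\right) \left(-13\right) = \left(- \frac{1}{37}\right) \left(-13\right) \left(-13\right) = \frac{13}{37} \left(-13\right) = - \frac{169}{37}$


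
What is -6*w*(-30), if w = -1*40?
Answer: -7200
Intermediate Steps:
w = -40
-6*w*(-30) = -6*(-40)*(-30) = 240*(-30) = -7200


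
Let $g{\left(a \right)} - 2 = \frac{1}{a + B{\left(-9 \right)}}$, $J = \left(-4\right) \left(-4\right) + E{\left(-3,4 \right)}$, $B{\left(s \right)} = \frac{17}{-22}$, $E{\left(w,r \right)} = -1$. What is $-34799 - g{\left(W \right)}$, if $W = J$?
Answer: $- \frac{10892735}{313} \approx -34801.0$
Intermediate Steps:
$B{\left(s \right)} = - \frac{17}{22}$ ($B{\left(s \right)} = 17 \left(- \frac{1}{22}\right) = - \frac{17}{22}$)
$J = 15$ ($J = \left(-4\right) \left(-4\right) - 1 = 16 - 1 = 15$)
$W = 15$
$g{\left(a \right)} = 2 + \frac{1}{- \frac{17}{22} + a}$ ($g{\left(a \right)} = 2 + \frac{1}{a - \frac{17}{22}} = 2 + \frac{1}{- \frac{17}{22} + a}$)
$-34799 - g{\left(W \right)} = -34799 - \frac{4 \left(-3 + 11 \cdot 15\right)}{-17 + 22 \cdot 15} = -34799 - \frac{4 \left(-3 + 165\right)}{-17 + 330} = -34799 - 4 \cdot \frac{1}{313} \cdot 162 = -34799 - \frac{648}{313} = - \frac{10892735}{313}$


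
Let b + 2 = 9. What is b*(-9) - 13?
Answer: -76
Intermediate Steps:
b = 7 (b = -2 + 9 = 7)
b*(-9) - 13 = 7*(-9) - 13 = -63 - 13 = -76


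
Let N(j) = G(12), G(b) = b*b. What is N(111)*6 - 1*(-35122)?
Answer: 35986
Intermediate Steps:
G(b) = b²
N(j) = 144 (N(j) = 12² = 144)
N(111)*6 - 1*(-35122) = 144*6 - 1*(-35122) = 864 + 35122 = 35986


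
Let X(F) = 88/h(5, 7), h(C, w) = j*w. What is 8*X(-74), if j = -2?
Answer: -352/7 ≈ -50.286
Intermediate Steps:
h(C, w) = -2*w
X(F) = -44/7 (X(F) = 88/((-2*7)) = 88/(-14) = 88*(-1/14) = -44/7)
8*X(-74) = 8*(-44/7) = -352/7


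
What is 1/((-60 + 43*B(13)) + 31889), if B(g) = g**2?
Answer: 1/39096 ≈ 2.5578e-5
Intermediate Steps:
1/((-60 + 43*B(13)) + 31889) = 1/((-60 + 43*13**2) + 31889) = 1/((-60 + 43*169) + 31889) = 1/((-60 + 7267) + 31889) = 1/(7207 + 31889) = 1/39096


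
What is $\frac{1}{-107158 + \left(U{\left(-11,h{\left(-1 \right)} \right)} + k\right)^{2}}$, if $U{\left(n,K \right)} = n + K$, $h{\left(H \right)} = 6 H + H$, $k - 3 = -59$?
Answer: $- \frac{1}{101682} \approx -9.8346 \cdot 10^{-6}$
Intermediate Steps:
$k = -56$ ($k = 3 - 59 = -56$)
$h{\left(H \right)} = 7 H$
$U{\left(n,K \right)} = K + n$
$\frac{1}{-107158 + \left(U{\left(-11,h{\left(-1 \right)} \right)} + k\right)^{2}} = \frac{1}{-107158 + \left(\left(7 \left(-1\right) - 11\right) - 56\right)^{2}} = \frac{1}{-107158 + \left(\left(-7 - 11\right) - 56\right)^{2}} = \frac{1}{-107158 + \left(-18 - 56\right)^{2}} = \frac{1}{-107158 + \left(-74\right)^{2}} = \frac{1}{-107158 + 5476} = \frac{1}{-101682} = - \frac{1}{101682}$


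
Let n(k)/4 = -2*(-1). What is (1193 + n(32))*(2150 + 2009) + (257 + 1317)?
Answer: 4996533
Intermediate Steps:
n(k) = 8 (n(k) = 4*(-2*(-1)) = 4*2 = 8)
(1193 + n(32))*(2150 + 2009) + (257 + 1317) = (1193 + 8)*(2150 + 2009) + (257 + 1317) = 1201*4159 + 1574 = 4994959 + 1574 = 4996533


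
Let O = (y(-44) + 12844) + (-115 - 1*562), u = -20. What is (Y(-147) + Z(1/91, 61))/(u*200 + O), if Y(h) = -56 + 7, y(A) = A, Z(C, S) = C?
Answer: -4458/739193 ≈ -0.0060309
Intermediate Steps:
O = 12123 (O = (-44 + 12844) + (-115 - 1*562) = 12800 + (-115 - 562) = 12800 - 677 = 12123)
Y(h) = -49
(Y(-147) + Z(1/91, 61))/(u*200 + O) = (-49 + 1/91)/(-20*200 + 12123) = (-49 + 1/91)/(-4000 + 12123) = -4458/91/8123 = -4458/91*1/8123 = -4458/739193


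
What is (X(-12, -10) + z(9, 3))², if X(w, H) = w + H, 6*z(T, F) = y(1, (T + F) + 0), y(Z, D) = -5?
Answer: 18769/36 ≈ 521.36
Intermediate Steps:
z(T, F) = -⅚ (z(T, F) = (⅙)*(-5) = -⅚)
X(w, H) = H + w
(X(-12, -10) + z(9, 3))² = ((-10 - 12) - ⅚)² = (-22 - ⅚)² = (-137/6)² = 18769/36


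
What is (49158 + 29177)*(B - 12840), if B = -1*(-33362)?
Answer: 1607590870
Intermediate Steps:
B = 33362
(49158 + 29177)*(B - 12840) = (49158 + 29177)*(33362 - 12840) = 78335*20522 = 1607590870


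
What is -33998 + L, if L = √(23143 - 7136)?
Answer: -33998 + √16007 ≈ -33872.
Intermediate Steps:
L = √16007 ≈ 126.52
-33998 + L = -33998 + √16007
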